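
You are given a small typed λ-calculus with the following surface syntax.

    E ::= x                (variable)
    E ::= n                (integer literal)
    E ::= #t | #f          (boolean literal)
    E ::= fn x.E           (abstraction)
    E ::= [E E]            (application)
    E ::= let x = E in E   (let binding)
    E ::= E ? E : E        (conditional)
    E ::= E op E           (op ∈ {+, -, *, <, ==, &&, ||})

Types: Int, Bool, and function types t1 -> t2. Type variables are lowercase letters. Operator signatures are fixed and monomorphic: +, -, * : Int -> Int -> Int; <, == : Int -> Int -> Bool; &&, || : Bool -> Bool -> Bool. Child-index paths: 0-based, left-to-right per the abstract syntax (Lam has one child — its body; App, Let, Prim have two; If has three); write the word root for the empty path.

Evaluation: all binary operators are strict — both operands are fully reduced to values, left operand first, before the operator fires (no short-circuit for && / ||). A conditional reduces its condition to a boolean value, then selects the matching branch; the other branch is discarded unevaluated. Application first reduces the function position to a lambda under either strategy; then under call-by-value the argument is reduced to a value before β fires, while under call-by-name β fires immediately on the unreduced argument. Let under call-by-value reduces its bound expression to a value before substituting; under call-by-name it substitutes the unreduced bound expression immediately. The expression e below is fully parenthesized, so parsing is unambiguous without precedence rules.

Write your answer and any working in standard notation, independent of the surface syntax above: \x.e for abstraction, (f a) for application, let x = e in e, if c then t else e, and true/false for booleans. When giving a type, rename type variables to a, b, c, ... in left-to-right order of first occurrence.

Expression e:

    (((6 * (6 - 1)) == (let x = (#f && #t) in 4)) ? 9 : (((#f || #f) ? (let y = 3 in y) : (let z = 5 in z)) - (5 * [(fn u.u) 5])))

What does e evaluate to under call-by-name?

Answer: -20

Trace:
step 0: (if ((6 * (6 - 1)) == (let x = (false && true) in 4)) then 9 else ((if (false || false) then (let y = 3 in y) else (let z = 5 in z)) - (5 * ((\u.u) 5))))
step 1: [delta@0.0.1] (if ((6 * 5) == (let x = (false && true) in 4)) then 9 else ((if (false || false) then (let y = 3 in y) else (let z = 5 in z)) - (5 * ((\u.u) 5))))
step 2: [delta@0.0] (if (30 == (let x = (false && true) in 4)) then 9 else ((if (false || false) then (let y = 3 in y) else (let z = 5 in z)) - (5 * ((\u.u) 5))))
step 3: [let@0.1] (if (30 == 4) then 9 else ((if (false || false) then (let y = 3 in y) else (let z = 5 in z)) - (5 * ((\u.u) 5))))
step 4: [delta@0] (if false then 9 else ((if (false || false) then (let y = 3 in y) else (let z = 5 in z)) - (5 * ((\u.u) 5))))
step 5: [if@root] ((if (false || false) then (let y = 3 in y) else (let z = 5 in z)) - (5 * ((\u.u) 5)))
step 6: [delta@0.0] ((if false then (let y = 3 in y) else (let z = 5 in z)) - (5 * ((\u.u) 5)))
step 7: [if@0] ((let z = 5 in z) - (5 * ((\u.u) 5)))
step 8: [let@0] (5 - (5 * ((\u.u) 5)))
step 9: [beta@1.1] (5 - (5 * 5))
step 10: [delta@1] (5 - 25)
step 11: [delta@root] -20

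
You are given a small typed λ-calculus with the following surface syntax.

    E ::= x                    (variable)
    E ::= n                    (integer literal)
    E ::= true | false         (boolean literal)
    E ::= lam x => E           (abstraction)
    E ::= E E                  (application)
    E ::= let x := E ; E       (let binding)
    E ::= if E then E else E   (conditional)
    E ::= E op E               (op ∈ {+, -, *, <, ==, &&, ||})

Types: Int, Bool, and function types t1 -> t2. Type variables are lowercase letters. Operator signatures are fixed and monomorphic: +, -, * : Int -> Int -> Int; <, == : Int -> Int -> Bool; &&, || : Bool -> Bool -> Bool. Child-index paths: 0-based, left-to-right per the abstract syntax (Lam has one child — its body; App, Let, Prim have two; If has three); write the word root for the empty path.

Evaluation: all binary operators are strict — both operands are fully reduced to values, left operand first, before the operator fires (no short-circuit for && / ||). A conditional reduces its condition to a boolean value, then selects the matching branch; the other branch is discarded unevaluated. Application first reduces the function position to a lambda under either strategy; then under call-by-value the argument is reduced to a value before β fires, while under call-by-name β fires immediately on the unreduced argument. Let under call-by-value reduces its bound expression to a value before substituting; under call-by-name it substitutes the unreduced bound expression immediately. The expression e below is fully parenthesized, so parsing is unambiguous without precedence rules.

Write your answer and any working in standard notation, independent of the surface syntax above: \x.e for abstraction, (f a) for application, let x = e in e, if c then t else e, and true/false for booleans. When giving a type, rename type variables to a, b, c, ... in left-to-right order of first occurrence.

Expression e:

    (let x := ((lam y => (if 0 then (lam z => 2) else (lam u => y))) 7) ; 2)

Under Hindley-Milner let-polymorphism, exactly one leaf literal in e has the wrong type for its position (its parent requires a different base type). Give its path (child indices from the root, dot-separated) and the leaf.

Answer: 0.0.0.0 : 0

Trace:
  unify Int ~ Bool
  FAIL: mismatch Int ~ Bool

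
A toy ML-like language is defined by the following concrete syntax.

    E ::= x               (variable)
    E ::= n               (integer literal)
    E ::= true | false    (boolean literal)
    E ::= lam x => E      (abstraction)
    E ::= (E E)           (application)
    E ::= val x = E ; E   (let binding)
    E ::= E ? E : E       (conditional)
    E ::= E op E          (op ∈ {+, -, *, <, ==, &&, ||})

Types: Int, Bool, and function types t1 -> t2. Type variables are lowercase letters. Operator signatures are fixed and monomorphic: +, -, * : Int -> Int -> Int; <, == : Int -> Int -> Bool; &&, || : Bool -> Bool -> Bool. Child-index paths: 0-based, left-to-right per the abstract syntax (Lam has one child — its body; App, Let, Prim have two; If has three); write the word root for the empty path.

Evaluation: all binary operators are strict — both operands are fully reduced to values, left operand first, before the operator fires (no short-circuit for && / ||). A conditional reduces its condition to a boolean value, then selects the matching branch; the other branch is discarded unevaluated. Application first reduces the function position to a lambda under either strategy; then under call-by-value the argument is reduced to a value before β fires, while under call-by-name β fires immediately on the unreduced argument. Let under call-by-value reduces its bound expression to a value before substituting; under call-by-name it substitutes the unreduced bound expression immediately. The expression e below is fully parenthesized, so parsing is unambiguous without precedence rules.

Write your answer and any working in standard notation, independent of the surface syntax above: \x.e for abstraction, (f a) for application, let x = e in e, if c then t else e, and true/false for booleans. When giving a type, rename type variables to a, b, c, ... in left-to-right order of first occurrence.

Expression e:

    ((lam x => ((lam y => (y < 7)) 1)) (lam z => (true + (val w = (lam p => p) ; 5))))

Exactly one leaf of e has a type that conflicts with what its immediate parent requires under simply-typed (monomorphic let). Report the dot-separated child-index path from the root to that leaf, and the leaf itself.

Trace:
y : b
  unify b ~ Int
  unify Int ~ Int
\y._ : Int -> Bool
  unify Int -> Bool ~ Int -> c
  unify Int ~ Int
  unify Bool ~ c
_ _ : Bool
\x._ : a -> Bool
  unify Bool ~ Int
  FAIL: mismatch Bool ~ Int

Answer: 1.0.0 : true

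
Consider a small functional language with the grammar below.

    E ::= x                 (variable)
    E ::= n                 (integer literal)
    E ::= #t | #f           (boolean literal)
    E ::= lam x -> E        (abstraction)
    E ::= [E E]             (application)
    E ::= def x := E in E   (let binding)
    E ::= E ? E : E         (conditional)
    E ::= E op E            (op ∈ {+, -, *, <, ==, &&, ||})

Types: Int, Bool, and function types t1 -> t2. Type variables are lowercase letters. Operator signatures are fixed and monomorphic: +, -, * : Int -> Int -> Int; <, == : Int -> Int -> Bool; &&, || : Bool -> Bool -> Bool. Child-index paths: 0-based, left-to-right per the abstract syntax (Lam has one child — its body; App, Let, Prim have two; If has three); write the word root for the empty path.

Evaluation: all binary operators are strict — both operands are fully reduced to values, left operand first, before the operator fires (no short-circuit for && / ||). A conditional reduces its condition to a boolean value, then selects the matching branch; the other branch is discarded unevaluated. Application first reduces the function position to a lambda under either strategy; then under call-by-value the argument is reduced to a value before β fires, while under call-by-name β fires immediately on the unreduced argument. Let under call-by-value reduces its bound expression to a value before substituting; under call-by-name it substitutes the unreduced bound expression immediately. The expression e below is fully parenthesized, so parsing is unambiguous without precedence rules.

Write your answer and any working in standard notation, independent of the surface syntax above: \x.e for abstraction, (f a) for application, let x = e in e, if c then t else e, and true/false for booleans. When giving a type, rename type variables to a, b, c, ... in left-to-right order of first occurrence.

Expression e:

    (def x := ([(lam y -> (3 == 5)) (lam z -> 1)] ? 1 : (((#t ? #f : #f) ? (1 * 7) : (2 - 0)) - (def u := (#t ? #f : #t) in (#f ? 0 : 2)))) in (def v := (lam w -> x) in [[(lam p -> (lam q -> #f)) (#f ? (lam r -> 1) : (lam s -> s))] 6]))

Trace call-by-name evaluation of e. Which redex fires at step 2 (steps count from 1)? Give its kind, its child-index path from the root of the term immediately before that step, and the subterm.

Working:
step 0: (let x = (if ((\y.(3 == 5)) (\z.1)) then 1 else ((if (if true then false else false) then (1 * 7) else (2 - 0)) - (let u = (if true then false else true) in (if false then 0 else 2)))) in (let v = (\w.x) in (((\p.(\q.false)) (if false then (\r.1) else (\s.s))) 6)))
step 1: [let@root] (let v = (\w.(if ((\y.(3 == 5)) (\z.1)) then 1 else ((if (if true then false else false) then (1 * 7) else (2 - 0)) - (let u = (if true then false else true) in (if false then 0 else 2))))) in (((\p.(\q.false)) (if false then (\r.1) else (\s.s))) 6))
step 2: [let@root] (((\p.(\q.false)) (if false then (\r.1) else (\s.s))) 6)

Answer: let at root : (let v = (\w.(if ((\y.(3 == 5)) (\z.1)) then 1 else ((if (if true then false else false) then (1 * 7) else (2 - 0)) - (let u = (if true then false else true) in (if false then 0 else 2))))) in (((\p.(\q.false)) (if false then (\r.1) else (\s.s))) 6))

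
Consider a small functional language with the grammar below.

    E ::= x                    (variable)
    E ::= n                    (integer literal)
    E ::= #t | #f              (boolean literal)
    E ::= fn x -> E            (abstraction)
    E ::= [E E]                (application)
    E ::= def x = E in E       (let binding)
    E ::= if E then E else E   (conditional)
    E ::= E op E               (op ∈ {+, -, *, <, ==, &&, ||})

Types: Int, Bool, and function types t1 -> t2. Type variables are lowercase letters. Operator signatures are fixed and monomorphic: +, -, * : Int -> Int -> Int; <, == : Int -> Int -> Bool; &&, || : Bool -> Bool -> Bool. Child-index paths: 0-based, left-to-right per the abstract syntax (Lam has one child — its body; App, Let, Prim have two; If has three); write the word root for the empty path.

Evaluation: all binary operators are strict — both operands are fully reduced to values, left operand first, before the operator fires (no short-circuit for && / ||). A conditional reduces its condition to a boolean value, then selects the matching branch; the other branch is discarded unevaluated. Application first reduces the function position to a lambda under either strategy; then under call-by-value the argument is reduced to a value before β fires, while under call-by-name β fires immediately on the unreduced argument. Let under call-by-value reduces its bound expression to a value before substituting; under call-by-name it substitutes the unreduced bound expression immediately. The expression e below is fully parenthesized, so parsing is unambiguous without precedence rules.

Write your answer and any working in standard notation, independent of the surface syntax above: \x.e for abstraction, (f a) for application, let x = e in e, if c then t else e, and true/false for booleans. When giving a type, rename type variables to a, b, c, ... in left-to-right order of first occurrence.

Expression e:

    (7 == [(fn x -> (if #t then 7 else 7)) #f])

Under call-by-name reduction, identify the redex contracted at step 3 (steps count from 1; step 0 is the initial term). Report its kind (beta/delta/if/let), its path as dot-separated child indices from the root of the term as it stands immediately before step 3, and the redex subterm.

Trace:
step 0: (7 == ((\x.(if true then 7 else 7)) false))
step 1: [beta@1] (7 == (if true then 7 else 7))
step 2: [if@1] (7 == 7)
step 3: [delta@root] true

Answer: delta at root : (7 == 7)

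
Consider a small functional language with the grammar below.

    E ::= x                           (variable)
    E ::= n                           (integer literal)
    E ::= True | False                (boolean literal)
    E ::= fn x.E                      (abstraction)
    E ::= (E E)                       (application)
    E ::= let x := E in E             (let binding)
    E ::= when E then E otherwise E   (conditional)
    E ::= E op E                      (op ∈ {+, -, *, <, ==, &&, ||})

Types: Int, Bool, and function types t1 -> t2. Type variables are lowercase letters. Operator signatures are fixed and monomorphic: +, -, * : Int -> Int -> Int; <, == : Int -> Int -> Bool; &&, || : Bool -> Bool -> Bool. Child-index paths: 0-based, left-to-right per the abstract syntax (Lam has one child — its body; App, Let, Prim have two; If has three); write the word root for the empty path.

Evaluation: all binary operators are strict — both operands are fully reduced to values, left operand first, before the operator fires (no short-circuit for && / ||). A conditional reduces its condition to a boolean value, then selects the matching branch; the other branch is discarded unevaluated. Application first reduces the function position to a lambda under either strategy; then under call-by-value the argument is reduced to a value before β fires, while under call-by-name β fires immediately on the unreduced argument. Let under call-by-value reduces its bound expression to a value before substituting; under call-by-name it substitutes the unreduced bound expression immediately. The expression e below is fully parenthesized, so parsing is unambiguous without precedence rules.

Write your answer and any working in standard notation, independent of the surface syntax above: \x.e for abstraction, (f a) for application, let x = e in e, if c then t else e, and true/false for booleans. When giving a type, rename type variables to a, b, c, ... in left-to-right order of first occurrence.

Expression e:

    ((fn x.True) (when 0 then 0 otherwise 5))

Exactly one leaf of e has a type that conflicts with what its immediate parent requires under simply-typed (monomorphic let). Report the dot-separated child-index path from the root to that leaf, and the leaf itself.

Derivation:
\x._ : a -> Bool
  unify Int ~ Bool
  FAIL: mismatch Int ~ Bool

Answer: 1.0 : 0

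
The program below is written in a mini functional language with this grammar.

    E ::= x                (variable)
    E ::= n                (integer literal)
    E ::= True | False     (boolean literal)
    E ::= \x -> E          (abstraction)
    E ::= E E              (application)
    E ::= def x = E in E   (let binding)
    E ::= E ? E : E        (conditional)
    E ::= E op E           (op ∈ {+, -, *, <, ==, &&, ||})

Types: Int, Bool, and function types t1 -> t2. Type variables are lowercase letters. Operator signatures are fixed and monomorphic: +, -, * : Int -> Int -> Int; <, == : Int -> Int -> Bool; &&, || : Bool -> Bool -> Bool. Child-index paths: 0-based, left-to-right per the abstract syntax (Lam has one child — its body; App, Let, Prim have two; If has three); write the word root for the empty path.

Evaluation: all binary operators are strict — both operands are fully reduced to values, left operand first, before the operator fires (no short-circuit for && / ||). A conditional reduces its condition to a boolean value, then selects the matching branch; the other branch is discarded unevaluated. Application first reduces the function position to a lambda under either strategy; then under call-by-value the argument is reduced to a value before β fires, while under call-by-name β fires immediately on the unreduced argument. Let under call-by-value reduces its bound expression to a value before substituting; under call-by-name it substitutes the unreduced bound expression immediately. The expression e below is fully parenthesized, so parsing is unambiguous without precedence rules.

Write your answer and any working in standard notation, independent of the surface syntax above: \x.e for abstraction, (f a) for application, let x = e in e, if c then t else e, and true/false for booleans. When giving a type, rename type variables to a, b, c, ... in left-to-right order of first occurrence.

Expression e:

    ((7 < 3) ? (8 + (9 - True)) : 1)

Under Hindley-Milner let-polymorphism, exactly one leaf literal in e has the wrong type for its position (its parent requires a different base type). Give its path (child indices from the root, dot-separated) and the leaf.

Answer: 1.1.1 : true

Working:
  unify Int ~ Int
  unify Int ~ Int
  unify Bool ~ Bool
  unify Int ~ Int
  unify Int ~ Int
  unify Bool ~ Int
  FAIL: mismatch Bool ~ Int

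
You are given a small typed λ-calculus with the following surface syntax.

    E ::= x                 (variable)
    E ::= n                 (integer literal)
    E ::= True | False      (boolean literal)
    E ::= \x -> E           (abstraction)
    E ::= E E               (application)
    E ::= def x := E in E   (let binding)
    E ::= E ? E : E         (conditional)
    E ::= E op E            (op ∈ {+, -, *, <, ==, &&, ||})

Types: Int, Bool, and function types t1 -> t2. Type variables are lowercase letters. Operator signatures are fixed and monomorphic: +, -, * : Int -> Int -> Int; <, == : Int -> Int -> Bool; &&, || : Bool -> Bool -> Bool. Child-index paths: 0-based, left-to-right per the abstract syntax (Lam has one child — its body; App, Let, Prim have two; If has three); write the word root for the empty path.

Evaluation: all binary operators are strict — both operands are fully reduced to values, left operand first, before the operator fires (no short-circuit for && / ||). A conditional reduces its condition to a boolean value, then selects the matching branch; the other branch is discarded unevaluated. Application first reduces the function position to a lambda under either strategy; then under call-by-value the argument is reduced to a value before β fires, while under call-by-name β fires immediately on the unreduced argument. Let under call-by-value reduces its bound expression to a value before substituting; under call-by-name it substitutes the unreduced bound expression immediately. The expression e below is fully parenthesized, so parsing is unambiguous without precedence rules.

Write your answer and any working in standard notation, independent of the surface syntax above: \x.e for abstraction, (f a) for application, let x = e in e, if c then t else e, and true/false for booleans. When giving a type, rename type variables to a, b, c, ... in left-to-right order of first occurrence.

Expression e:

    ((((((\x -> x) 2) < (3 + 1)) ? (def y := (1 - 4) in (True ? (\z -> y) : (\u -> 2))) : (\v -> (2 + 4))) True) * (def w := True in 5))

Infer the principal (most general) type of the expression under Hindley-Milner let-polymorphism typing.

Trace:
x : a
\x._ : a -> a
  unify a -> a ~ Int -> b
  unify a ~ Int
  unify Int ~ b
_ _ : Int
  unify Int ~ Int
  unify Int ~ Int
  unify Int ~ Int
  unify Int ~ Int
  unify Bool ~ Bool
  unify Int ~ Int
  unify Int ~ Int
let y : Int
  unify Bool ~ Bool
y : Int
\z._ : c -> Int
\u._ : d -> Int
  unify c -> Int ~ d -> Int
  unify c ~ d
  unify Int ~ Int
  unify Int ~ Int
  unify Int ~ Int
\v._ : e -> Int
  unify d -> Int ~ e -> Int
  unify d ~ e
  unify Int ~ Int
  unify e -> Int ~ Bool -> f
  unify e ~ Bool
  unify Int ~ f
_ _ : Int
  unify Int ~ Int
let w : Bool
  unify Int ~ Int

Answer: Int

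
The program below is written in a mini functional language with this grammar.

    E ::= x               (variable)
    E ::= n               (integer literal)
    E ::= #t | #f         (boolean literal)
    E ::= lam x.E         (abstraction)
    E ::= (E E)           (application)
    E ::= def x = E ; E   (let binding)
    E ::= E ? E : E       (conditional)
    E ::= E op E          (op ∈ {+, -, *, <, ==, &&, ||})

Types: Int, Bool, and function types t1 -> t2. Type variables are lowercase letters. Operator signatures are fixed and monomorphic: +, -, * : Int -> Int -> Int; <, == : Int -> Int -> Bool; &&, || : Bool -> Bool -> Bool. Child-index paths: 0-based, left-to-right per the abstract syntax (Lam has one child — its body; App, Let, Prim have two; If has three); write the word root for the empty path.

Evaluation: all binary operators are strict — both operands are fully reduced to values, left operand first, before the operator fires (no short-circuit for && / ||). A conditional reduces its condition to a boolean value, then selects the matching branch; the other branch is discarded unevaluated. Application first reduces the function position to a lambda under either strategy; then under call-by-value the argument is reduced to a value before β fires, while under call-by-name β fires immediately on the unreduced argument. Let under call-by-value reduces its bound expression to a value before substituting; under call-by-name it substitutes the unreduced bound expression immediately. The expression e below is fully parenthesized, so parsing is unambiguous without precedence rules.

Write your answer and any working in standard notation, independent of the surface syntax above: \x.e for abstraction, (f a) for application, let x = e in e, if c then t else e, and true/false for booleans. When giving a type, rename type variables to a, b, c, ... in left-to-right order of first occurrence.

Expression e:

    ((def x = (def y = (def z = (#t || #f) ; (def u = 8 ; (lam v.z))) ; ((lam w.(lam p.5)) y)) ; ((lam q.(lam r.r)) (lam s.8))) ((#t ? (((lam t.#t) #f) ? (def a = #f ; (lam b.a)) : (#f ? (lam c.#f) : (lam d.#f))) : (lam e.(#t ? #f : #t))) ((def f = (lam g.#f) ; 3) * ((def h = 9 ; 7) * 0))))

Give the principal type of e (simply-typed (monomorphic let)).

Trace:
  unify Bool ~ Bool
  unify Bool ~ Bool
let z : Bool
let u : Int
z : Bool
\v._ : a -> Bool
let y : a -> Bool
\p._ : c -> Int
\w._ : b -> c -> Int
y : a -> Bool
  unify b -> c -> Int ~ (a -> Bool) -> d
  unify b ~ a -> Bool
  unify c -> Int ~ d
_ _ : c -> Int
let x : c -> Int
r : f
\r._ : f -> f
\q._ : e -> f -> f
\s._ : g -> Int
  unify e -> f -> f ~ (g -> Int) -> h
  unify e ~ g -> Int
  unify f -> f ~ h
_ _ : f -> f
  unify Bool ~ Bool
\t._ : i -> Bool
  unify i -> Bool ~ Bool -> j
  unify i ~ Bool
  unify Bool ~ j
_ _ : Bool
  unify Bool ~ Bool
let a : Bool
a : Bool
\b._ : k -> Bool
  unify Bool ~ Bool
\c._ : l -> Bool
\d._ : m -> Bool
  unify l -> Bool ~ m -> Bool
  unify l ~ m
  unify Bool ~ Bool
  unify k -> Bool ~ m -> Bool
  unify k ~ m
  unify Bool ~ Bool
  unify Bool ~ Bool
  unify Bool ~ Bool
\e._ : n -> Bool
  unify m -> Bool ~ n -> Bool
  unify m ~ n
  unify Bool ~ Bool
\g._ : o -> Bool
let f : o -> Bool
  unify Int ~ Int
let h : Int
  unify Int ~ Int
  unify Int ~ Int
  unify Int ~ Int
  unify n -> Bool ~ Int -> p
  unify n ~ Int
  unify Bool ~ p
_ _ : Bool
  unify f -> f ~ Bool -> q
  unify f ~ Bool
  unify Bool ~ q
_ _ : Bool

Answer: Bool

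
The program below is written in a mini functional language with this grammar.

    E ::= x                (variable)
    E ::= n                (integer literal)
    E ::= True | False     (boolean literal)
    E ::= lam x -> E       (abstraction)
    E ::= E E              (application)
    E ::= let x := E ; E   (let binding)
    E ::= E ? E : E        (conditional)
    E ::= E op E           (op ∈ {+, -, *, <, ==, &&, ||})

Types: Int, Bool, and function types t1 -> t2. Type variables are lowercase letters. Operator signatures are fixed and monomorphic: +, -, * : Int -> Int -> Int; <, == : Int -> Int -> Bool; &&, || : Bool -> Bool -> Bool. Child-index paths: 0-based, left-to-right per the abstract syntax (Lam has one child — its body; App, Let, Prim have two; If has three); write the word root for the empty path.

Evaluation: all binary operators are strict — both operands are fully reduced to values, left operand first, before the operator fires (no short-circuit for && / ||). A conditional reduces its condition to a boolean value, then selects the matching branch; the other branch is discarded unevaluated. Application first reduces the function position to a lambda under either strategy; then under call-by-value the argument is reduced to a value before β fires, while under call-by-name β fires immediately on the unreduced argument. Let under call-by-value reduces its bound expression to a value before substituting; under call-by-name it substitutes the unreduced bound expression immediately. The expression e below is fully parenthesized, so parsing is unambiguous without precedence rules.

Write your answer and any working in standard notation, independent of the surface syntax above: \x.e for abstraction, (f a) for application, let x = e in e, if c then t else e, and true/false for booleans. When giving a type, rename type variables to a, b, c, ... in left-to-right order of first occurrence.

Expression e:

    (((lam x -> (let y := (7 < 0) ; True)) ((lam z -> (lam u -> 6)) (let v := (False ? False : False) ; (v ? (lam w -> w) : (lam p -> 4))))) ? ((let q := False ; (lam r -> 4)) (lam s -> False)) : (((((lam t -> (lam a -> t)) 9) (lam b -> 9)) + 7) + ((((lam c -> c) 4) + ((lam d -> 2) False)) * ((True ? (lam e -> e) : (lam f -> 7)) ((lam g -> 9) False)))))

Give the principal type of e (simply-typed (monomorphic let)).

Answer: Int

Trace:
  unify Int ~ Int
  unify Int ~ Int
let y : Bool
\x._ : a -> Bool
\u._ : c -> Int
\z._ : b -> c -> Int
  unify Bool ~ Bool
  unify Bool ~ Bool
let v : Bool
v : Bool
  unify Bool ~ Bool
w : d
\w._ : d -> d
\p._ : e -> Int
  unify d -> d ~ e -> Int
  unify d ~ e
  unify e ~ Int
  unify b -> c -> Int ~ (Int -> Int) -> f
  unify b ~ Int -> Int
  unify c -> Int ~ f
_ _ : c -> Int
  unify a -> Bool ~ (c -> Int) -> g
  unify a ~ c -> Int
  unify Bool ~ g
_ _ : Bool
  unify Bool ~ Bool
let q : Bool
\r._ : h -> Int
\s._ : i -> Bool
  unify h -> Int ~ (i -> Bool) -> j
  unify h ~ i -> Bool
  unify Int ~ j
_ _ : Int
t : k
\a._ : l -> k
\t._ : k -> l -> k
  unify k -> l -> k ~ Int -> m
  unify k ~ Int
  unify l -> Int ~ m
_ _ : l -> Int
\b._ : n -> Int
  unify l -> Int ~ (n -> Int) -> o
  unify l ~ n -> Int
  unify Int ~ o
_ _ : Int
  unify Int ~ Int
  unify Int ~ Int
  unify Int ~ Int
c : p
\c._ : p -> p
  unify p -> p ~ Int -> q
  unify p ~ Int
  unify Int ~ q
_ _ : Int
  unify Int ~ Int
\d._ : r -> Int
  unify r -> Int ~ Bool -> s
  unify r ~ Bool
  unify Int ~ s
_ _ : Int
  unify Int ~ Int
  unify Int ~ Int
  unify Bool ~ Bool
e : t
\e._ : t -> t
\f._ : u -> Int
  unify t -> t ~ u -> Int
  unify t ~ u
  unify u ~ Int
\g._ : v -> Int
  unify v -> Int ~ Bool -> w
  unify v ~ Bool
  unify Int ~ w
_ _ : Int
  unify Int -> Int ~ Int -> x
  unify Int ~ Int
  unify Int ~ x
_ _ : Int
  unify Int ~ Int
  unify Int ~ Int
  unify Int ~ Int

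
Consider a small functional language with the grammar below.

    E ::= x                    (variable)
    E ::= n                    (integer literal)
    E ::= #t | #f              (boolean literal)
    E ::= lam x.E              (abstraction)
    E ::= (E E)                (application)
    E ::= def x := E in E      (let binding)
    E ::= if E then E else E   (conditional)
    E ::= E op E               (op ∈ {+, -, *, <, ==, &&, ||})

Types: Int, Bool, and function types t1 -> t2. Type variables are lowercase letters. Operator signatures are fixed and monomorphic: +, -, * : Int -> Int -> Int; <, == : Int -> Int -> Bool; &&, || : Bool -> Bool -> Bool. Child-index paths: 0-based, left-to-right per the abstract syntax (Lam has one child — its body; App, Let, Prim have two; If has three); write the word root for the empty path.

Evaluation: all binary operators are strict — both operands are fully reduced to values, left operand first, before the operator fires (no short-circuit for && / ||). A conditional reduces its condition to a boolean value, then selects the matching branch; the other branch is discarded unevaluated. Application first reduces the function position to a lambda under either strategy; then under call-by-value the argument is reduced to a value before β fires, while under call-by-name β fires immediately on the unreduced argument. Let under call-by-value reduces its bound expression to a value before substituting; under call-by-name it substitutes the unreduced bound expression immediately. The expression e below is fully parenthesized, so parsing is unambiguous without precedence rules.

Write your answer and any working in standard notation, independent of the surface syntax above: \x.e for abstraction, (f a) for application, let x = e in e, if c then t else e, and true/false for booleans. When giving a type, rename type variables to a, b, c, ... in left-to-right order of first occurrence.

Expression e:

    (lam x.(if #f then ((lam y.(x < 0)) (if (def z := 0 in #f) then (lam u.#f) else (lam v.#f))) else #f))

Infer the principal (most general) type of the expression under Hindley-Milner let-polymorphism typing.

Answer: Int -> Bool

Trace:
  unify Bool ~ Bool
x : a
  unify a ~ Int
  unify Int ~ Int
\y._ : b -> Bool
let z : Int
  unify Bool ~ Bool
\u._ : c -> Bool
\v._ : d -> Bool
  unify c -> Bool ~ d -> Bool
  unify c ~ d
  unify Bool ~ Bool
  unify b -> Bool ~ (d -> Bool) -> e
  unify b ~ d -> Bool
  unify Bool ~ e
_ _ : Bool
  unify Bool ~ Bool
\x._ : Int -> Bool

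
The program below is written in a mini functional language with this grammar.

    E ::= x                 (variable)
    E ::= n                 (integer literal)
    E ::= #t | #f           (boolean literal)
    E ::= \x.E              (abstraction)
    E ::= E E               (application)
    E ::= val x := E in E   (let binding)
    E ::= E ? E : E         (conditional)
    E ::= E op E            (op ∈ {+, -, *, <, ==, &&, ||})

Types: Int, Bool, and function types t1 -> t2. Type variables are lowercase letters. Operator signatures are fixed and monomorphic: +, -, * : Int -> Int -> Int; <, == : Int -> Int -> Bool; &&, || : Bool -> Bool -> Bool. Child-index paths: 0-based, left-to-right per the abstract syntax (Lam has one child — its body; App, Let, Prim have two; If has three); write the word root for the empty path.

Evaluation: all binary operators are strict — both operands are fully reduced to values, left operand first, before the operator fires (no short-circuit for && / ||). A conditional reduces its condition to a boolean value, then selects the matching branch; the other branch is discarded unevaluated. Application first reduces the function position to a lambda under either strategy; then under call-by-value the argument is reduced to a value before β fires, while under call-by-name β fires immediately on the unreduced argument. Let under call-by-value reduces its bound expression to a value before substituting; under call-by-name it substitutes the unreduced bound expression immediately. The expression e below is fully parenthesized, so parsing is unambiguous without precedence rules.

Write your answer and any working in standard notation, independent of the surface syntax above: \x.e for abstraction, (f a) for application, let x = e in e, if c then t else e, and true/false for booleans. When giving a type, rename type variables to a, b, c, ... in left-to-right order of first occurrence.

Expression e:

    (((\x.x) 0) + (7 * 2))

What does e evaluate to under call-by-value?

Trace:
step 0: (((\x.x) 0) + (7 * 2))
step 1: [beta@0] (0 + (7 * 2))
step 2: [delta@1] (0 + 14)
step 3: [delta@root] 14

Answer: 14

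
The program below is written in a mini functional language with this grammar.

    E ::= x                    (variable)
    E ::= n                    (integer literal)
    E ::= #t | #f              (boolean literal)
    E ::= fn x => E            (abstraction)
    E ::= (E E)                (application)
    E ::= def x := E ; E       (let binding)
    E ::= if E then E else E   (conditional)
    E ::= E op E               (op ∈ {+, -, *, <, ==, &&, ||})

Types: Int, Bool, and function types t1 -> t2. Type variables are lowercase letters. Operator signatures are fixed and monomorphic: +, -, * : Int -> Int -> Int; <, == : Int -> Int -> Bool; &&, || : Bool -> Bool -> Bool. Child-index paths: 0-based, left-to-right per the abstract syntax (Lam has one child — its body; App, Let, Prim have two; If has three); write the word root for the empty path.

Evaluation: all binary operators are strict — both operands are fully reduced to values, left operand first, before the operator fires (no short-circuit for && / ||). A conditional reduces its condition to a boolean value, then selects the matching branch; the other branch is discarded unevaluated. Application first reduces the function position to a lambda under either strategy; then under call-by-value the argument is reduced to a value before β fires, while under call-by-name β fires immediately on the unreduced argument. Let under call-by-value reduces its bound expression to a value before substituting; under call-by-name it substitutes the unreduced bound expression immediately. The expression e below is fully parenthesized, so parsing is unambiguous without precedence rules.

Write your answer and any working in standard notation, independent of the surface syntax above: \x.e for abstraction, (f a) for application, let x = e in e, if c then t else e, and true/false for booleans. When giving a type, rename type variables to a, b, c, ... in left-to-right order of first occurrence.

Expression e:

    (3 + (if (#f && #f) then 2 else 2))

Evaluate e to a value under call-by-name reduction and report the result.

Working:
step 0: (3 + (if (false && false) then 2 else 2))
step 1: [delta@1.0] (3 + (if false then 2 else 2))
step 2: [if@1] (3 + 2)
step 3: [delta@root] 5

Answer: 5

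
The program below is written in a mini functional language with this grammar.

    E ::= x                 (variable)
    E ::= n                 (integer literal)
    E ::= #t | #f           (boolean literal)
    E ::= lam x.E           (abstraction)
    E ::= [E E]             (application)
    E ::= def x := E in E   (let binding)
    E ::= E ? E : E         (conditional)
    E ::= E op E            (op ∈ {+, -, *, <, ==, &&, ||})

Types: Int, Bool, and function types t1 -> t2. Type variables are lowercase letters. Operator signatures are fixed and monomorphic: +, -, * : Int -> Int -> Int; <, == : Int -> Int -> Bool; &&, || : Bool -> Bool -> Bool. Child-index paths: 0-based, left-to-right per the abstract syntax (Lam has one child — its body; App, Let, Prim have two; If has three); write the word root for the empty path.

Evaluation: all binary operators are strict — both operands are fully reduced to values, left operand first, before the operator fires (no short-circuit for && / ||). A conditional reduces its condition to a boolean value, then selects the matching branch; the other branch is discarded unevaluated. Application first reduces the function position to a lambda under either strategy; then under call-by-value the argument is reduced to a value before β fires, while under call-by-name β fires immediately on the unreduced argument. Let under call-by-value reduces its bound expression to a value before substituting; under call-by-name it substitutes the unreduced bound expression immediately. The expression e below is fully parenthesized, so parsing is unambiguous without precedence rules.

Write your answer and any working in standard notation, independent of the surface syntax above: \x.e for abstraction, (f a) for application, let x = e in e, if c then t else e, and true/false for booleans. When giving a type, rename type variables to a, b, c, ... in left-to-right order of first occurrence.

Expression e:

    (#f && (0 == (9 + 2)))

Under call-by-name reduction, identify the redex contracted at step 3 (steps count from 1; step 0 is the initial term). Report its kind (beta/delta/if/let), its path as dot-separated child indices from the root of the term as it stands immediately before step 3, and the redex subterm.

Trace:
step 0: (false && (0 == (9 + 2)))
step 1: [delta@1.1] (false && (0 == 11))
step 2: [delta@1] (false && false)
step 3: [delta@root] false

Answer: delta at root : (false && false)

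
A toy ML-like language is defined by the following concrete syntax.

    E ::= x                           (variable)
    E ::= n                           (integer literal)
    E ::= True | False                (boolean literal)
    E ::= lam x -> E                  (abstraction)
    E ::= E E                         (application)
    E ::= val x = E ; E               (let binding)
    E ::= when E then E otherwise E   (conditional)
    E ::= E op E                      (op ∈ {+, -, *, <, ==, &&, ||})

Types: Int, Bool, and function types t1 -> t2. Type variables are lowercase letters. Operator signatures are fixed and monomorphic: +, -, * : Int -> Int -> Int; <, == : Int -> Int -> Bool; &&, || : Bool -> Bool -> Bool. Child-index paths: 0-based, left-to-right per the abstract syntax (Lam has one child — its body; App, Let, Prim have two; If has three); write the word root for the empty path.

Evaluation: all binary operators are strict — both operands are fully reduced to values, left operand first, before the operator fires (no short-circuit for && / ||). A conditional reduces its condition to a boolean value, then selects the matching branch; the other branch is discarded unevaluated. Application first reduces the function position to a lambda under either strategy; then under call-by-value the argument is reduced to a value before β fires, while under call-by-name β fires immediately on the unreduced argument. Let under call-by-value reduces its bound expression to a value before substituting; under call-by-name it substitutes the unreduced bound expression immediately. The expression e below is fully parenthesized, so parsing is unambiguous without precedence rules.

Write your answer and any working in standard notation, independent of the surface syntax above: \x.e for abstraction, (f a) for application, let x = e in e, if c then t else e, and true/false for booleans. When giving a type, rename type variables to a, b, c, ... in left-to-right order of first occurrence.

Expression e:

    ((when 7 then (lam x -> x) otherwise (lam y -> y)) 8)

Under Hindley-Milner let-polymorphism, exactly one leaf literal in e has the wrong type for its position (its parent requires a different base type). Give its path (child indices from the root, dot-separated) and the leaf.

Answer: 0.0 : 7

Working:
  unify Int ~ Bool
  FAIL: mismatch Int ~ Bool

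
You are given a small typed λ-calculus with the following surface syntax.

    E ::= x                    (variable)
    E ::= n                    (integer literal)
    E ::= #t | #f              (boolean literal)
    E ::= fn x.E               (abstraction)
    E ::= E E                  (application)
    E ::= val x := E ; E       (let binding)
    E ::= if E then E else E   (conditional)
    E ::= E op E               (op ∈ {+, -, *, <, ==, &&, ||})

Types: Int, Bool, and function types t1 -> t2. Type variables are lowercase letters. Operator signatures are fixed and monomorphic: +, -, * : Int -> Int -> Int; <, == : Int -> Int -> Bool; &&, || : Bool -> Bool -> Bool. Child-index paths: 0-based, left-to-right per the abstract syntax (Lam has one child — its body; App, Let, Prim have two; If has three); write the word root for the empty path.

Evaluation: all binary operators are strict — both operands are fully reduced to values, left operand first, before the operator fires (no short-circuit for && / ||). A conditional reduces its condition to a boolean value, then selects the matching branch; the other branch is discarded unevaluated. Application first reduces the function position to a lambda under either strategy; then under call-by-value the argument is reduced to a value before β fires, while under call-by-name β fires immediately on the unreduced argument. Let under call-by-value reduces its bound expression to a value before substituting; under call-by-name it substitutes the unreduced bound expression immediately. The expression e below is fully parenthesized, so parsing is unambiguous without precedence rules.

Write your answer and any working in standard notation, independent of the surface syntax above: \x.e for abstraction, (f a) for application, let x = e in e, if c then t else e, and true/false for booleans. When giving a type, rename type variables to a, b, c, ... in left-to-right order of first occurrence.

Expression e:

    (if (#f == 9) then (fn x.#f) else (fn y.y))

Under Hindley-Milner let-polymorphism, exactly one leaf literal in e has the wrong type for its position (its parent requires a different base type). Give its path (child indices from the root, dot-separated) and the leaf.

Working:
  unify Bool ~ Int
  FAIL: mismatch Bool ~ Int

Answer: 0.0 : false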